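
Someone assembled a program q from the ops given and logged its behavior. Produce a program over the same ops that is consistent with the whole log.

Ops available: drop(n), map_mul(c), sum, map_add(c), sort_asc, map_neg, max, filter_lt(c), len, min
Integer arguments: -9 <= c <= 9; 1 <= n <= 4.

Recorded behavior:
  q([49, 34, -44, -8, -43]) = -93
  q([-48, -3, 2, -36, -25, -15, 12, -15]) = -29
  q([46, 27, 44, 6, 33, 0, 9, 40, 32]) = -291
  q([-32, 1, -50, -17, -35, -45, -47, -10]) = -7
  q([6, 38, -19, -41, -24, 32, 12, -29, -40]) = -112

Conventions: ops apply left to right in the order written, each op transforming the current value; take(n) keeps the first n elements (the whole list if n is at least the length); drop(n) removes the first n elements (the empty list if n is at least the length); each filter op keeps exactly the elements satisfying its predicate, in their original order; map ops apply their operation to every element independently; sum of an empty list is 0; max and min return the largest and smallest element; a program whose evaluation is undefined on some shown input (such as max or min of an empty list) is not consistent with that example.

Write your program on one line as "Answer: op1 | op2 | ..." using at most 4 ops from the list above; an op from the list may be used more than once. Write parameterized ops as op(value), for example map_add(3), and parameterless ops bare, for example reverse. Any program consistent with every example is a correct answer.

map_neg | map_add(-6) | filter_lt(3) | sum

Check, running the answer program on each example:
  [49, 34, -44, -8, -43] -> [-49, -34, 44, 8, 43] -> [-55, -40, 38, 2, 37] -> [-55, -40, 2] -> -93
  [-48, -3, 2, -36, -25, -15, 12, -15] -> [48, 3, -2, 36, 25, 15, -12, 15] -> [42, -3, -8, 30, 19, 9, -18, 9] -> [-3, -8, -18] -> -29
  [46, 27, 44, 6, 33, 0, 9, 40, 32] -> [-46, -27, -44, -6, -33, 0, -9, -40, -32] -> [-52, -33, -50, -12, -39, -6, -15, -46, -38] -> [-52, -33, -50, -12, -39, -6, -15, -46, -38] -> -291
  [-32, 1, -50, -17, -35, -45, -47, -10] -> [32, -1, 50, 17, 35, 45, 47, 10] -> [26, -7, 44, 11, 29, 39, 41, 4] -> [-7] -> -7
  [6, 38, -19, -41, -24, 32, 12, -29, -40] -> [-6, -38, 19, 41, 24, -32, -12, 29, 40] -> [-12, -44, 13, 35, 18, -38, -18, 23, 34] -> [-12, -44, -38, -18] -> -112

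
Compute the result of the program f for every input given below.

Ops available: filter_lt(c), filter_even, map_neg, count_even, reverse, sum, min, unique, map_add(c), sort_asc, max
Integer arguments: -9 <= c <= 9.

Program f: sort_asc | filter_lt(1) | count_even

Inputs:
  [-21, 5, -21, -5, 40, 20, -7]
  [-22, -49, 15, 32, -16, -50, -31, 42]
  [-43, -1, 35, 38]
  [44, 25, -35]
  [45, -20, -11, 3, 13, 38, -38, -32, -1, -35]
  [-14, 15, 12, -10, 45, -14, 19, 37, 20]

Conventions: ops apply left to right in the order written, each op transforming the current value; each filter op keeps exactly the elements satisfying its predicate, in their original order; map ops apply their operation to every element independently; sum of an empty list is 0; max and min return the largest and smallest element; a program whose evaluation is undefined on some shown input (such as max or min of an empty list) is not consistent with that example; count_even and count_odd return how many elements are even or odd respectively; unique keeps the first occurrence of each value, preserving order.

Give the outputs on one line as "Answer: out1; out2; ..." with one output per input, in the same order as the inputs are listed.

Execution, op by op:
  [-21, 5, -21, -5, 40, 20, -7] -> [-21, -21, -7, -5, 5, 20, 40] -> [-21, -21, -7, -5] -> 0
  [-22, -49, 15, 32, -16, -50, -31, 42] -> [-50, -49, -31, -22, -16, 15, 32, 42] -> [-50, -49, -31, -22, -16] -> 3
  [-43, -1, 35, 38] -> [-43, -1, 35, 38] -> [-43, -1] -> 0
  [44, 25, -35] -> [-35, 25, 44] -> [-35] -> 0
  [45, -20, -11, 3, 13, 38, -38, -32, -1, -35] -> [-38, -35, -32, -20, -11, -1, 3, 13, 38, 45] -> [-38, -35, -32, -20, -11, -1] -> 3
  [-14, 15, 12, -10, 45, -14, 19, 37, 20] -> [-14, -14, -10, 12, 15, 19, 20, 37, 45] -> [-14, -14, -10] -> 3

0; 3; 0; 0; 3; 3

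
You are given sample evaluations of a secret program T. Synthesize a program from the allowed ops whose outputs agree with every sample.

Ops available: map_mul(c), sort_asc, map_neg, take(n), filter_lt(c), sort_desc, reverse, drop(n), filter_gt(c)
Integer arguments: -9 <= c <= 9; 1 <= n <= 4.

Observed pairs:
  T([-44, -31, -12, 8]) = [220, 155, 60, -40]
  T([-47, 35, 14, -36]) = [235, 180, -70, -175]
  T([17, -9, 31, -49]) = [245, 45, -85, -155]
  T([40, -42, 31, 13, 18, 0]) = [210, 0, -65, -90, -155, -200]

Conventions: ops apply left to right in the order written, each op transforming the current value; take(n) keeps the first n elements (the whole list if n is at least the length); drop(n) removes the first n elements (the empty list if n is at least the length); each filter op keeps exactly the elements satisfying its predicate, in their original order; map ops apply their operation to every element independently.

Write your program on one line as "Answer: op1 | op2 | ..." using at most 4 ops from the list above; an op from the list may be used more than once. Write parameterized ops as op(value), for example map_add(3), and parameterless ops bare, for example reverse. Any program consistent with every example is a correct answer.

sort_desc | sort_asc | map_mul(-5)

Check, running the answer program on each example:
  [-44, -31, -12, 8] -> [8, -12, -31, -44] -> [-44, -31, -12, 8] -> [220, 155, 60, -40]
  [-47, 35, 14, -36] -> [35, 14, -36, -47] -> [-47, -36, 14, 35] -> [235, 180, -70, -175]
  [17, -9, 31, -49] -> [31, 17, -9, -49] -> [-49, -9, 17, 31] -> [245, 45, -85, -155]
  [40, -42, 31, 13, 18, 0] -> [40, 31, 18, 13, 0, -42] -> [-42, 0, 13, 18, 31, 40] -> [210, 0, -65, -90, -155, -200]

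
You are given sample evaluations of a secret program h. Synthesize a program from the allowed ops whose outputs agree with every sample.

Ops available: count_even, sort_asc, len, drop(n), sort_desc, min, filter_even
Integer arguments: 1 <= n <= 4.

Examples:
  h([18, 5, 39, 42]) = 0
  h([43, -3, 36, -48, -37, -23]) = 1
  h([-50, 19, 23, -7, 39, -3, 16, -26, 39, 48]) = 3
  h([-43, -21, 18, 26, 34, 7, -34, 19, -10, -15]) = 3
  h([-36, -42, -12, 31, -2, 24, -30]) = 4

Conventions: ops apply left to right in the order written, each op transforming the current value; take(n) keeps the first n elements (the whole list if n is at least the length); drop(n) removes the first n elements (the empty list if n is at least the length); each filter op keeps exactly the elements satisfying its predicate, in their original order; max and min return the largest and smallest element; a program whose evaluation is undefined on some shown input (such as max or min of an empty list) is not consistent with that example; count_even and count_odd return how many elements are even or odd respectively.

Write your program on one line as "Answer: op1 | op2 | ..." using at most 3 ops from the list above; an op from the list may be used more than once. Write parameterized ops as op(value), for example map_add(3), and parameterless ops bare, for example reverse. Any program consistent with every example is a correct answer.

sort_desc | drop(3) | count_even

Check, running the answer program on each example:
  [18, 5, 39, 42] -> [42, 39, 18, 5] -> [5] -> 0
  [43, -3, 36, -48, -37, -23] -> [43, 36, -3, -23, -37, -48] -> [-23, -37, -48] -> 1
  [-50, 19, 23, -7, 39, -3, 16, -26, 39, 48] -> [48, 39, 39, 23, 19, 16, -3, -7, -26, -50] -> [23, 19, 16, -3, -7, -26, -50] -> 3
  [-43, -21, 18, 26, 34, 7, -34, 19, -10, -15] -> [34, 26, 19, 18, 7, -10, -15, -21, -34, -43] -> [18, 7, -10, -15, -21, -34, -43] -> 3
  [-36, -42, -12, 31, -2, 24, -30] -> [31, 24, -2, -12, -30, -36, -42] -> [-12, -30, -36, -42] -> 4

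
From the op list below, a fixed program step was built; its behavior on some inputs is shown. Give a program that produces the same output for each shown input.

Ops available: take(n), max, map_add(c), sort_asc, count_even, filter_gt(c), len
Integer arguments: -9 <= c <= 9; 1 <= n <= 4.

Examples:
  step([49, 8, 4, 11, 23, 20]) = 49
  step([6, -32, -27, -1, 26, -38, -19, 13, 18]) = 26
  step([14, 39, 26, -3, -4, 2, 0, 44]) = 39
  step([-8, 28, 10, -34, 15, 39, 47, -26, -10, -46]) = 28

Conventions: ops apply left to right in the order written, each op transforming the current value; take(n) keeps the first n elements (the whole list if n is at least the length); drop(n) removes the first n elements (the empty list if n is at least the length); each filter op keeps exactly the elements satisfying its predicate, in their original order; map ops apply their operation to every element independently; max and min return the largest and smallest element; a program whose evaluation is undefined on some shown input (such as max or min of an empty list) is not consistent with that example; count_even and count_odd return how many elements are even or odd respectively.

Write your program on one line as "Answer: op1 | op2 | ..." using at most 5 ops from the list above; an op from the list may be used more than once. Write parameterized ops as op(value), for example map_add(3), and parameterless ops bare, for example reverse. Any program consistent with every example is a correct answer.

filter_gt(8) | take(3) | sort_asc | max

Check, running the answer program on each example:
  [49, 8, 4, 11, 23, 20] -> [49, 11, 23, 20] -> [49, 11, 23] -> [11, 23, 49] -> 49
  [6, -32, -27, -1, 26, -38, -19, 13, 18] -> [26, 13, 18] -> [26, 13, 18] -> [13, 18, 26] -> 26
  [14, 39, 26, -3, -4, 2, 0, 44] -> [14, 39, 26, 44] -> [14, 39, 26] -> [14, 26, 39] -> 39
  [-8, 28, 10, -34, 15, 39, 47, -26, -10, -46] -> [28, 10, 15, 39, 47] -> [28, 10, 15] -> [10, 15, 28] -> 28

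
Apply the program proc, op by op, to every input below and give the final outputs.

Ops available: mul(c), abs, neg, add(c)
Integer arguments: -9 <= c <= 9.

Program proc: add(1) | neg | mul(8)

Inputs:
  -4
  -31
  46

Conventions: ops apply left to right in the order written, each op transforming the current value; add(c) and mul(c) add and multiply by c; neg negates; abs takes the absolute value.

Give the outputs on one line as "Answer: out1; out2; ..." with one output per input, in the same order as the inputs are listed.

24; 240; -376

Execution, op by op:
  -4 -> -3 -> 3 -> 24
  -31 -> -30 -> 30 -> 240
  46 -> 47 -> -47 -> -376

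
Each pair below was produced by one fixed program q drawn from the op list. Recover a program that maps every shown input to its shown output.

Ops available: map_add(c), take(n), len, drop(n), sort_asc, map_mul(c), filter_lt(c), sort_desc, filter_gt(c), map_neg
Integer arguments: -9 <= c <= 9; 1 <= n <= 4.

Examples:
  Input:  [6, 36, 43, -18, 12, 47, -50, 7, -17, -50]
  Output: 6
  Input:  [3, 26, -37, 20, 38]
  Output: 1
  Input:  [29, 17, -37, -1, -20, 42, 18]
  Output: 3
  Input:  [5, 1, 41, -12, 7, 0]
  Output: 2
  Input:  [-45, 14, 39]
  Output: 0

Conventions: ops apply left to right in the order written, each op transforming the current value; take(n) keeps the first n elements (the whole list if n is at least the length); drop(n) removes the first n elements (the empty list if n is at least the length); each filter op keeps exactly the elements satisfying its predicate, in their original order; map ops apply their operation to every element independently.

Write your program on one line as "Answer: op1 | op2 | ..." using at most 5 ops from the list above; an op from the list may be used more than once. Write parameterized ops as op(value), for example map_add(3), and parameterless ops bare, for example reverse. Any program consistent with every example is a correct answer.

sort_asc | map_mul(-5) | drop(4) | len

Check, running the answer program on each example:
  [6, 36, 43, -18, 12, 47, -50, 7, -17, -50] -> [-50, -50, -18, -17, 6, 7, 12, 36, 43, 47] -> [250, 250, 90, 85, -30, -35, -60, -180, -215, -235] -> [-30, -35, -60, -180, -215, -235] -> 6
  [3, 26, -37, 20, 38] -> [-37, 3, 20, 26, 38] -> [185, -15, -100, -130, -190] -> [-190] -> 1
  [29, 17, -37, -1, -20, 42, 18] -> [-37, -20, -1, 17, 18, 29, 42] -> [185, 100, 5, -85, -90, -145, -210] -> [-90, -145, -210] -> 3
  [5, 1, 41, -12, 7, 0] -> [-12, 0, 1, 5, 7, 41] -> [60, 0, -5, -25, -35, -205] -> [-35, -205] -> 2
  [-45, 14, 39] -> [-45, 14, 39] -> [225, -70, -195] -> [] -> 0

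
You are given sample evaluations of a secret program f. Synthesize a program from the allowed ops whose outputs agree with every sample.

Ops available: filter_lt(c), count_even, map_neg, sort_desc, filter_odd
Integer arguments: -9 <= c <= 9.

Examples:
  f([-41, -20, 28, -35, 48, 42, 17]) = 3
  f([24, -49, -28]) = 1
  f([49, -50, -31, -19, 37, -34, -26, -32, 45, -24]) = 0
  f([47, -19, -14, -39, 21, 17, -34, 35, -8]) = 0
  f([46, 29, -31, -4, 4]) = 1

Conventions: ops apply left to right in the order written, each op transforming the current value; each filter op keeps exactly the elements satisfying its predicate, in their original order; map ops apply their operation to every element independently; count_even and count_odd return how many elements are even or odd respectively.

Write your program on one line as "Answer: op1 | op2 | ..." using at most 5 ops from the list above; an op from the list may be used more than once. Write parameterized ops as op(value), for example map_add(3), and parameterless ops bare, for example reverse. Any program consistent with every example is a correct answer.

map_neg | filter_lt(-6) | map_neg | count_even

Check, running the answer program on each example:
  [-41, -20, 28, -35, 48, 42, 17] -> [41, 20, -28, 35, -48, -42, -17] -> [-28, -48, -42, -17] -> [28, 48, 42, 17] -> 3
  [24, -49, -28] -> [-24, 49, 28] -> [-24] -> [24] -> 1
  [49, -50, -31, -19, 37, -34, -26, -32, 45, -24] -> [-49, 50, 31, 19, -37, 34, 26, 32, -45, 24] -> [-49, -37, -45] -> [49, 37, 45] -> 0
  [47, -19, -14, -39, 21, 17, -34, 35, -8] -> [-47, 19, 14, 39, -21, -17, 34, -35, 8] -> [-47, -21, -17, -35] -> [47, 21, 17, 35] -> 0
  [46, 29, -31, -4, 4] -> [-46, -29, 31, 4, -4] -> [-46, -29] -> [46, 29] -> 1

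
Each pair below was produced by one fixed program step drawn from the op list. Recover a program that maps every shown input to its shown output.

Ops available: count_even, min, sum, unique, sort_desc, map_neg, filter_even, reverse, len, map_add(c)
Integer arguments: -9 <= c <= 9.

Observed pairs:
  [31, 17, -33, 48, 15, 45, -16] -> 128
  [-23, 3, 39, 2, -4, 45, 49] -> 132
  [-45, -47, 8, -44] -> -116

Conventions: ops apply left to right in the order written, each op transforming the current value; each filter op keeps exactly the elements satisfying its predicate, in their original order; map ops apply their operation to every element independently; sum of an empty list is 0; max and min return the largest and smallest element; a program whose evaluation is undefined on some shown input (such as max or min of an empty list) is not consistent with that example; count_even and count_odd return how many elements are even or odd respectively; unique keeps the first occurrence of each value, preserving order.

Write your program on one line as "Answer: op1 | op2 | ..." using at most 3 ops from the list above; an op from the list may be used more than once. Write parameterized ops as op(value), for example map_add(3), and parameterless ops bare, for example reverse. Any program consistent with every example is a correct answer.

map_add(3) | reverse | sum

Check, running the answer program on each example:
  [31, 17, -33, 48, 15, 45, -16] -> [34, 20, -30, 51, 18, 48, -13] -> [-13, 48, 18, 51, -30, 20, 34] -> 128
  [-23, 3, 39, 2, -4, 45, 49] -> [-20, 6, 42, 5, -1, 48, 52] -> [52, 48, -1, 5, 42, 6, -20] -> 132
  [-45, -47, 8, -44] -> [-42, -44, 11, -41] -> [-41, 11, -44, -42] -> -116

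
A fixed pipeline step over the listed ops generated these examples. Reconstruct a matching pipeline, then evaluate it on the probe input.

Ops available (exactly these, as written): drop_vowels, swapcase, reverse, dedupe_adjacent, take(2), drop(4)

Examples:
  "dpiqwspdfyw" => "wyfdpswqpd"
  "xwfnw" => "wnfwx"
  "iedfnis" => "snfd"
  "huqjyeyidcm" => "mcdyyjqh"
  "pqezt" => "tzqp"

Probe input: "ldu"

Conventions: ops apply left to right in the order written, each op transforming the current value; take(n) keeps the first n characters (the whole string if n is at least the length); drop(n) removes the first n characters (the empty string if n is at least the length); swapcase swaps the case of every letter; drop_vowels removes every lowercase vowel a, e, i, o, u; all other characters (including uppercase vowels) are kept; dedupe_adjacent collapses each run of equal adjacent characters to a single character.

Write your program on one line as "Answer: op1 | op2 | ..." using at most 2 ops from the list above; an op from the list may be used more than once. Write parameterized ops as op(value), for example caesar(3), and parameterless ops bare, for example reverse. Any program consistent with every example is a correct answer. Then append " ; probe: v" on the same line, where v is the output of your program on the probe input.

reverse | drop_vowels ; probe: "dl"

Check, running the answer program on each example:
  "dpiqwspdfyw" -> "wyfdpswqipd" -> "wyfdpswqpd"
  "xwfnw" -> "wnfwx" -> "wnfwx"
  "iedfnis" -> "sinfdei" -> "snfd"
  "huqjyeyidcm" -> "mcdiyeyjquh" -> "mcdyyjqh"
  "pqezt" -> "tzeqp" -> "tzqp"
  probe: "ldu" -> "udl" -> "dl"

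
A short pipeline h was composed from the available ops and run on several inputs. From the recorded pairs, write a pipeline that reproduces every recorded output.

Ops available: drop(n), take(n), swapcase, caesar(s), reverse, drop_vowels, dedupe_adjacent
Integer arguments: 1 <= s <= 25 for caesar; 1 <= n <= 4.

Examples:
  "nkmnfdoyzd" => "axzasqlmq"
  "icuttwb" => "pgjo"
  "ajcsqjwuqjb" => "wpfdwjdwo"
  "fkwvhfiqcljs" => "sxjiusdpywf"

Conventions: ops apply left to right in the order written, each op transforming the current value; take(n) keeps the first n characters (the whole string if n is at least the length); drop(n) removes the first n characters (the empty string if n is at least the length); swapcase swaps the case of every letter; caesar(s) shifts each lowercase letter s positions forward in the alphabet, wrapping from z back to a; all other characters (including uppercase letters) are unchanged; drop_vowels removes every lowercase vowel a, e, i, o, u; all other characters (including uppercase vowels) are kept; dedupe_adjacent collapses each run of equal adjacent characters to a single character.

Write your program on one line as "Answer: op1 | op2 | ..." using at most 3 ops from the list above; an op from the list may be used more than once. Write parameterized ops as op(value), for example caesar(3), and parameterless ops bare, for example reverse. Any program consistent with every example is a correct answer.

dedupe_adjacent | drop_vowels | caesar(13)

Check, running the answer program on each example:
  "nkmnfdoyzd" -> "nkmnfdoyzd" -> "nkmnfdyzd" -> "axzasqlmq"
  "icuttwb" -> "icutwb" -> "ctwb" -> "pgjo"
  "ajcsqjwuqjb" -> "ajcsqjwuqjb" -> "jcsqjwqjb" -> "wpfdwjdwo"
  "fkwvhfiqcljs" -> "fkwvhfiqcljs" -> "fkwvhfqcljs" -> "sxjiusdpywf"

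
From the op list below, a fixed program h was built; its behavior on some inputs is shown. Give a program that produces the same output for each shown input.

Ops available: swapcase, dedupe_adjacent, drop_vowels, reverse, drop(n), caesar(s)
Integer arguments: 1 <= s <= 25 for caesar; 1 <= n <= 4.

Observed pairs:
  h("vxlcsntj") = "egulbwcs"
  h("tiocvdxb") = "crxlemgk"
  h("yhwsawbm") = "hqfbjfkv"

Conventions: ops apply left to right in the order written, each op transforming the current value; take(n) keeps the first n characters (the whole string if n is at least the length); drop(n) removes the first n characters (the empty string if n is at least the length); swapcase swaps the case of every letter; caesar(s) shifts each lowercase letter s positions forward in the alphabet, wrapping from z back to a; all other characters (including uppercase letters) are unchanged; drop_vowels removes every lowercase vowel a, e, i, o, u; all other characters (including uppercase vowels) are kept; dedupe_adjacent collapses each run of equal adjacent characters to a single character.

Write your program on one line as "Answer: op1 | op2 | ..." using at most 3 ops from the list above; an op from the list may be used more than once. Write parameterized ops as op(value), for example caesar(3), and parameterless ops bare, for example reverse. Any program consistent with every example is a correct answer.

reverse | caesar(9) | reverse

Check, running the answer program on each example:
  "vxlcsntj" -> "jtnsclxv" -> "scwbluge" -> "egulbwcs"
  "tiocvdxb" -> "bxdvcoit" -> "kgmelxrc" -> "crxlemgk"
  "yhwsawbm" -> "mbwaswhy" -> "vkfjbfqh" -> "hqfbjfkv"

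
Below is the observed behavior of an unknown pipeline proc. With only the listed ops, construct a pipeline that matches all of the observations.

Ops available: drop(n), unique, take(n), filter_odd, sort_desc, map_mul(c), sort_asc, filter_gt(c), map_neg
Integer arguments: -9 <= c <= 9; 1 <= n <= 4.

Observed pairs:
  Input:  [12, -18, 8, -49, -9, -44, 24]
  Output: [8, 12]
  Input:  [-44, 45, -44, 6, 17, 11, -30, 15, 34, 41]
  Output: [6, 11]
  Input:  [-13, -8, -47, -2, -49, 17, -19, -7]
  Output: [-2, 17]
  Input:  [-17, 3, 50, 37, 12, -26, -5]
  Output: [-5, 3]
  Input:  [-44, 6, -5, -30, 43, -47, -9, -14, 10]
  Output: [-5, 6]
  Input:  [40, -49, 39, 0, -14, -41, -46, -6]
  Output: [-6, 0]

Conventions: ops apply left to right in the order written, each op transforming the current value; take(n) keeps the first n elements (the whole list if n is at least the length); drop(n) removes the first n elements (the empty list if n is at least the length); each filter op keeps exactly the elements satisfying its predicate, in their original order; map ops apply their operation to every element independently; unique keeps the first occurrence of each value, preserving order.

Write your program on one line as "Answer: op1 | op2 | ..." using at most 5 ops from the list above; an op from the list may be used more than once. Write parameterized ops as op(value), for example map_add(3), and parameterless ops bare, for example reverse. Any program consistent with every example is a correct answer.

filter_gt(-7) | sort_asc | take(3) | take(2)

Check, running the answer program on each example:
  [12, -18, 8, -49, -9, -44, 24] -> [12, 8, 24] -> [8, 12, 24] -> [8, 12, 24] -> [8, 12]
  [-44, 45, -44, 6, 17, 11, -30, 15, 34, 41] -> [45, 6, 17, 11, 15, 34, 41] -> [6, 11, 15, 17, 34, 41, 45] -> [6, 11, 15] -> [6, 11]
  [-13, -8, -47, -2, -49, 17, -19, -7] -> [-2, 17] -> [-2, 17] -> [-2, 17] -> [-2, 17]
  [-17, 3, 50, 37, 12, -26, -5] -> [3, 50, 37, 12, -5] -> [-5, 3, 12, 37, 50] -> [-5, 3, 12] -> [-5, 3]
  [-44, 6, -5, -30, 43, -47, -9, -14, 10] -> [6, -5, 43, 10] -> [-5, 6, 10, 43] -> [-5, 6, 10] -> [-5, 6]
  [40, -49, 39, 0, -14, -41, -46, -6] -> [40, 39, 0, -6] -> [-6, 0, 39, 40] -> [-6, 0, 39] -> [-6, 0]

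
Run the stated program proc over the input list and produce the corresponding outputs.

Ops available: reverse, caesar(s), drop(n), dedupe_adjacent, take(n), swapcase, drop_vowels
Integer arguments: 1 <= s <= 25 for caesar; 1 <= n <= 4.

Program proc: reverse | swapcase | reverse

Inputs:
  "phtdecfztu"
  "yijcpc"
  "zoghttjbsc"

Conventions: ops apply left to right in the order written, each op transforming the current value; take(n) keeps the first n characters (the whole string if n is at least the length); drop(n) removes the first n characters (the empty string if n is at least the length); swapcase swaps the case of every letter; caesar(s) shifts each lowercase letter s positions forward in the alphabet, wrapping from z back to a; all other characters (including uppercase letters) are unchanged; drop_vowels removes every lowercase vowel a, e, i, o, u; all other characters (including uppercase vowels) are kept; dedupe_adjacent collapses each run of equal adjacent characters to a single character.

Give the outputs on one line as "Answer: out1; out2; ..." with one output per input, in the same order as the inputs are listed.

Execution, op by op:
  "phtdecfztu" -> "utzfcedthp" -> "UTZFCEDTHP" -> "PHTDECFZTU"
  "yijcpc" -> "cpcjiy" -> "CPCJIY" -> "YIJCPC"
  "zoghttjbsc" -> "csbjtthgoz" -> "CSBJTTHGOZ" -> "ZOGHTTJBSC"

"PHTDECFZTU"; "YIJCPC"; "ZOGHTTJBSC"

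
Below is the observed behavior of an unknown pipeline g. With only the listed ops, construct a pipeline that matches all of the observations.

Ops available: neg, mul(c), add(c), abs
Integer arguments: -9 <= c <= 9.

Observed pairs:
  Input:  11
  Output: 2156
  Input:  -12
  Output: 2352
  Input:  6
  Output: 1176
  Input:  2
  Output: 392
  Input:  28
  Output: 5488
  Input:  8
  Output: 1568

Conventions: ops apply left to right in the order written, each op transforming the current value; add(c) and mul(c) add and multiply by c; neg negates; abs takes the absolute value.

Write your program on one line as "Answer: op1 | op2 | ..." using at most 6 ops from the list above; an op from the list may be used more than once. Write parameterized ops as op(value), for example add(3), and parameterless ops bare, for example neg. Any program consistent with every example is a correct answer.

mul(-7) | mul(-4) | abs | neg | mul(-7)

Check, running the answer program on each example:
  11 -> -77 -> 308 -> 308 -> -308 -> 2156
  -12 -> 84 -> -336 -> 336 -> -336 -> 2352
  6 -> -42 -> 168 -> 168 -> -168 -> 1176
  2 -> -14 -> 56 -> 56 -> -56 -> 392
  28 -> -196 -> 784 -> 784 -> -784 -> 5488
  8 -> -56 -> 224 -> 224 -> -224 -> 1568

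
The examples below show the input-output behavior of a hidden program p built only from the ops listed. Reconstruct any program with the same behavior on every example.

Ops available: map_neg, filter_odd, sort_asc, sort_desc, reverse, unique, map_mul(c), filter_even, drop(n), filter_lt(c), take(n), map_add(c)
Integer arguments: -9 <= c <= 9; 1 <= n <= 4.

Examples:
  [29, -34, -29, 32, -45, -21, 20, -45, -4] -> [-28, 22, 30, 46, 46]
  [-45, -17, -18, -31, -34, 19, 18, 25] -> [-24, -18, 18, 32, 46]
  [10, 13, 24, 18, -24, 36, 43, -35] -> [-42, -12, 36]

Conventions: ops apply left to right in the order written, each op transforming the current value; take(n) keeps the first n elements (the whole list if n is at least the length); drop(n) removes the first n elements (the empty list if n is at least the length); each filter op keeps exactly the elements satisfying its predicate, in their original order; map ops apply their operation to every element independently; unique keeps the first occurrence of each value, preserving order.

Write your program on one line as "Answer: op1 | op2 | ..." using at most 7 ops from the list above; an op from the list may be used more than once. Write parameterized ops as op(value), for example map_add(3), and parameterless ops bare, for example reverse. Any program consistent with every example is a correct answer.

sort_asc | map_neg | map_add(9) | filter_even | sort_asc | map_add(-8)

Check, running the answer program on each example:
  [29, -34, -29, 32, -45, -21, 20, -45, -4] -> [-45, -45, -34, -29, -21, -4, 20, 29, 32] -> [45, 45, 34, 29, 21, 4, -20, -29, -32] -> [54, 54, 43, 38, 30, 13, -11, -20, -23] -> [54, 54, 38, 30, -20] -> [-20, 30, 38, 54, 54] -> [-28, 22, 30, 46, 46]
  [-45, -17, -18, -31, -34, 19, 18, 25] -> [-45, -34, -31, -18, -17, 18, 19, 25] -> [45, 34, 31, 18, 17, -18, -19, -25] -> [54, 43, 40, 27, 26, -9, -10, -16] -> [54, 40, 26, -10, -16] -> [-16, -10, 26, 40, 54] -> [-24, -18, 18, 32, 46]
  [10, 13, 24, 18, -24, 36, 43, -35] -> [-35, -24, 10, 13, 18, 24, 36, 43] -> [35, 24, -10, -13, -18, -24, -36, -43] -> [44, 33, -1, -4, -9, -15, -27, -34] -> [44, -4, -34] -> [-34, -4, 44] -> [-42, -12, 36]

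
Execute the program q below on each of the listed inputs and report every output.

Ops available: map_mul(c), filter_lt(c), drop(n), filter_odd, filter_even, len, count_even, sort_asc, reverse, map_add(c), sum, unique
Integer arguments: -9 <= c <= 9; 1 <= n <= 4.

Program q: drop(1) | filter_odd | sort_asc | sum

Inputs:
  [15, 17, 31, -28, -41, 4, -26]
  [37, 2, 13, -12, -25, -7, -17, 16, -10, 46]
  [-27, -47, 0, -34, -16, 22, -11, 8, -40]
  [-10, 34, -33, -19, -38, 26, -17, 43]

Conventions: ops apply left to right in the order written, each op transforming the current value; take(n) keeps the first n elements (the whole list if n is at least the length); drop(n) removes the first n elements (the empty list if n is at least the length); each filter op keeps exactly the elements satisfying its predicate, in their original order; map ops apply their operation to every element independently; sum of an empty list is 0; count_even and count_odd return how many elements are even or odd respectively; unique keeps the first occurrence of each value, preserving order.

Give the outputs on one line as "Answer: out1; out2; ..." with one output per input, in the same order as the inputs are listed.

7; -36; -58; -26

Execution, op by op:
  [15, 17, 31, -28, -41, 4, -26] -> [17, 31, -28, -41, 4, -26] -> [17, 31, -41] -> [-41, 17, 31] -> 7
  [37, 2, 13, -12, -25, -7, -17, 16, -10, 46] -> [2, 13, -12, -25, -7, -17, 16, -10, 46] -> [13, -25, -7, -17] -> [-25, -17, -7, 13] -> -36
  [-27, -47, 0, -34, -16, 22, -11, 8, -40] -> [-47, 0, -34, -16, 22, -11, 8, -40] -> [-47, -11] -> [-47, -11] -> -58
  [-10, 34, -33, -19, -38, 26, -17, 43] -> [34, -33, -19, -38, 26, -17, 43] -> [-33, -19, -17, 43] -> [-33, -19, -17, 43] -> -26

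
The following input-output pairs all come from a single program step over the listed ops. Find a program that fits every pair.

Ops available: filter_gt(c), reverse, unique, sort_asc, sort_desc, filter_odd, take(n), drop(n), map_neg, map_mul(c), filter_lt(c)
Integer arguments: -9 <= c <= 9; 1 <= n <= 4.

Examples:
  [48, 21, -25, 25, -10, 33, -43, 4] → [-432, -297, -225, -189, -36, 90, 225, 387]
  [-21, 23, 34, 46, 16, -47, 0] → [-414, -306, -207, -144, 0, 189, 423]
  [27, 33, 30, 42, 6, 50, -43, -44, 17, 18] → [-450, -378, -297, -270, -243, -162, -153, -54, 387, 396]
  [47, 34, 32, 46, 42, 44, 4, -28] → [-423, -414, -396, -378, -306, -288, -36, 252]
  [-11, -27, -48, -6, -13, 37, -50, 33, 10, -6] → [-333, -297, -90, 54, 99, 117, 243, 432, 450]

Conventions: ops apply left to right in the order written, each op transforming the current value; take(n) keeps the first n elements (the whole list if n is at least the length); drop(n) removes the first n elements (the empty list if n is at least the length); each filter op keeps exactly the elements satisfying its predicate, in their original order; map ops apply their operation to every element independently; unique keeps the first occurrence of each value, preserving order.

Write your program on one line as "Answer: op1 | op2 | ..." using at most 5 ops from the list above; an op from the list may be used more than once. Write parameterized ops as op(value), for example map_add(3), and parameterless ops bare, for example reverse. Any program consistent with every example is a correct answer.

sort_asc | unique | map_mul(-9) | sort_asc

Check, running the answer program on each example:
  [48, 21, -25, 25, -10, 33, -43, 4] -> [-43, -25, -10, 4, 21, 25, 33, 48] -> [-43, -25, -10, 4, 21, 25, 33, 48] -> [387, 225, 90, -36, -189, -225, -297, -432] -> [-432, -297, -225, -189, -36, 90, 225, 387]
  [-21, 23, 34, 46, 16, -47, 0] -> [-47, -21, 0, 16, 23, 34, 46] -> [-47, -21, 0, 16, 23, 34, 46] -> [423, 189, 0, -144, -207, -306, -414] -> [-414, -306, -207, -144, 0, 189, 423]
  [27, 33, 30, 42, 6, 50, -43, -44, 17, 18] -> [-44, -43, 6, 17, 18, 27, 30, 33, 42, 50] -> [-44, -43, 6, 17, 18, 27, 30, 33, 42, 50] -> [396, 387, -54, -153, -162, -243, -270, -297, -378, -450] -> [-450, -378, -297, -270, -243, -162, -153, -54, 387, 396]
  [47, 34, 32, 46, 42, 44, 4, -28] -> [-28, 4, 32, 34, 42, 44, 46, 47] -> [-28, 4, 32, 34, 42, 44, 46, 47] -> [252, -36, -288, -306, -378, -396, -414, -423] -> [-423, -414, -396, -378, -306, -288, -36, 252]
  [-11, -27, -48, -6, -13, 37, -50, 33, 10, -6] -> [-50, -48, -27, -13, -11, -6, -6, 10, 33, 37] -> [-50, -48, -27, -13, -11, -6, 10, 33, 37] -> [450, 432, 243, 117, 99, 54, -90, -297, -333] -> [-333, -297, -90, 54, 99, 117, 243, 432, 450]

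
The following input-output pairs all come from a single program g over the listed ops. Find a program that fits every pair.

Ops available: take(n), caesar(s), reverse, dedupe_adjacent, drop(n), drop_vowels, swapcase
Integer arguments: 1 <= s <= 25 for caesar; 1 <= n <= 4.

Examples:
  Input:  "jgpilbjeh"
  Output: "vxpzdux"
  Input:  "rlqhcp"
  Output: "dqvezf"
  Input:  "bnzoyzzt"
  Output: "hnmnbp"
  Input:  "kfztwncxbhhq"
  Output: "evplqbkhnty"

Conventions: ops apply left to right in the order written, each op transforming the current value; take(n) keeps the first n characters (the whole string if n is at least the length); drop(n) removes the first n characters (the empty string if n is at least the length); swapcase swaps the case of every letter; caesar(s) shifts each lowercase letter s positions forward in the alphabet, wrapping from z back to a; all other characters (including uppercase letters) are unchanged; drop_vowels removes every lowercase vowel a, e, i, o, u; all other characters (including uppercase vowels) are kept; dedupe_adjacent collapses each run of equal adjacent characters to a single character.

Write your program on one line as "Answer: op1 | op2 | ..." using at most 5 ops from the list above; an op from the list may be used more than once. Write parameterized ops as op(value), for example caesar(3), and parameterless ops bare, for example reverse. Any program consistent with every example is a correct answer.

reverse | drop_vowels | dedupe_adjacent | caesar(14)

Check, running the answer program on each example:
  "jgpilbjeh" -> "hejblipgj" -> "hjblpgj" -> "hjblpgj" -> "vxpzdux"
  "rlqhcp" -> "pchqlr" -> "pchqlr" -> "pchqlr" -> "dqvezf"
  "bnzoyzzt" -> "tzzyoznb" -> "tzzyznb" -> "tzyznb" -> "hnmnbp"
  "kfztwncxbhhq" -> "qhhbxcnwtzfk" -> "qhhbxcnwtzfk" -> "qhbxcnwtzfk" -> "evplqbkhnty"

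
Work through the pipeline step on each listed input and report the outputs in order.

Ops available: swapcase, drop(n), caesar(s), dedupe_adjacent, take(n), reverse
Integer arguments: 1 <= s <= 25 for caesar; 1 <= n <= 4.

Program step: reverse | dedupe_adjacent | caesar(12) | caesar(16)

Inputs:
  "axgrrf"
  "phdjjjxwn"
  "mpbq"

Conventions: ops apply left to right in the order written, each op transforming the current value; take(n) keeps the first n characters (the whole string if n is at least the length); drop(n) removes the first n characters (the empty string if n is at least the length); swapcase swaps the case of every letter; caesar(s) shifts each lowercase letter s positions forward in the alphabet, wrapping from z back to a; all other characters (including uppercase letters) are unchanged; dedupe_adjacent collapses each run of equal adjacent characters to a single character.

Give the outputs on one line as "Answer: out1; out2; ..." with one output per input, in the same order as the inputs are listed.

Execution, op by op:
  "axgrrf" -> "frrgxa" -> "frgxa" -> "rdsjm" -> "htizc"
  "phdjjjxwn" -> "nwxjjjdhp" -> "nwxjdhp" -> "zijvptb" -> "pyzlfjr"
  "mpbq" -> "qbpm" -> "qbpm" -> "cnby" -> "sdro"

"htizc"; "pyzlfjr"; "sdro"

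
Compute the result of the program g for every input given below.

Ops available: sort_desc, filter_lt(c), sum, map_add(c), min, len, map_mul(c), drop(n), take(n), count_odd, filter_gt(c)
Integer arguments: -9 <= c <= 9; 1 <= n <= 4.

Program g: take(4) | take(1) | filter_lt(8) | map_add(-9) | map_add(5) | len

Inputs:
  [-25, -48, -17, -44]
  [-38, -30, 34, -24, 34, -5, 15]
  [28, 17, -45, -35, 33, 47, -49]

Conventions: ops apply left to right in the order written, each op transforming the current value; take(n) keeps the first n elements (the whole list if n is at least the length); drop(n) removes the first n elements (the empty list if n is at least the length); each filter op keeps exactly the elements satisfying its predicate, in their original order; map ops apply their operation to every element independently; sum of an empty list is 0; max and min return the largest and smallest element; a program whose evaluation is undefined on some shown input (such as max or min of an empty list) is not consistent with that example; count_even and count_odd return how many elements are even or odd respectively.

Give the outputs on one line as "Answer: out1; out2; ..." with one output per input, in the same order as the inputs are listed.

Execution, op by op:
  [-25, -48, -17, -44] -> [-25, -48, -17, -44] -> [-25] -> [-25] -> [-34] -> [-29] -> 1
  [-38, -30, 34, -24, 34, -5, 15] -> [-38, -30, 34, -24] -> [-38] -> [-38] -> [-47] -> [-42] -> 1
  [28, 17, -45, -35, 33, 47, -49] -> [28, 17, -45, -35] -> [28] -> [] -> [] -> [] -> 0

1; 1; 0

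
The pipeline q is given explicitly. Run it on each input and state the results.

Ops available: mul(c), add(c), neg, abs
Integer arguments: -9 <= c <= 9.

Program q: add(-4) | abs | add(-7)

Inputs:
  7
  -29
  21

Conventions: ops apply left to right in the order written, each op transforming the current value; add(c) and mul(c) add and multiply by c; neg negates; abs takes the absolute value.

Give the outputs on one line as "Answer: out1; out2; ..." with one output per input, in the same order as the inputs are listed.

-4; 26; 10

Execution, op by op:
  7 -> 3 -> 3 -> -4
  -29 -> -33 -> 33 -> 26
  21 -> 17 -> 17 -> 10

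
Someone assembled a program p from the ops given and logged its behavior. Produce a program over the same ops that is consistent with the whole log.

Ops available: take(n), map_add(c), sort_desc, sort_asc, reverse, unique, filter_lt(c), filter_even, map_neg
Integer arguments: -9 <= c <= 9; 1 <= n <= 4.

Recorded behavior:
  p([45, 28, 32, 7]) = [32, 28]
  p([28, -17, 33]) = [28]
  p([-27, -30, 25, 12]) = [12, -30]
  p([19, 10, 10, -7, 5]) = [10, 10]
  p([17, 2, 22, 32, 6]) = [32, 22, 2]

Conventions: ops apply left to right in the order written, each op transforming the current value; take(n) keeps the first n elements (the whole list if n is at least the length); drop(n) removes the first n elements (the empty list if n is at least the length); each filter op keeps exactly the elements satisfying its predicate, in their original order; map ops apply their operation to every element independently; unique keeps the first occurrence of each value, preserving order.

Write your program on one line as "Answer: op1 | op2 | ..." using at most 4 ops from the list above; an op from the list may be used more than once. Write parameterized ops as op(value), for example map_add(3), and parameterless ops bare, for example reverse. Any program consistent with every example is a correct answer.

take(4) | reverse | sort_desc | filter_even

Check, running the answer program on each example:
  [45, 28, 32, 7] -> [45, 28, 32, 7] -> [7, 32, 28, 45] -> [45, 32, 28, 7] -> [32, 28]
  [28, -17, 33] -> [28, -17, 33] -> [33, -17, 28] -> [33, 28, -17] -> [28]
  [-27, -30, 25, 12] -> [-27, -30, 25, 12] -> [12, 25, -30, -27] -> [25, 12, -27, -30] -> [12, -30]
  [19, 10, 10, -7, 5] -> [19, 10, 10, -7] -> [-7, 10, 10, 19] -> [19, 10, 10, -7] -> [10, 10]
  [17, 2, 22, 32, 6] -> [17, 2, 22, 32] -> [32, 22, 2, 17] -> [32, 22, 17, 2] -> [32, 22, 2]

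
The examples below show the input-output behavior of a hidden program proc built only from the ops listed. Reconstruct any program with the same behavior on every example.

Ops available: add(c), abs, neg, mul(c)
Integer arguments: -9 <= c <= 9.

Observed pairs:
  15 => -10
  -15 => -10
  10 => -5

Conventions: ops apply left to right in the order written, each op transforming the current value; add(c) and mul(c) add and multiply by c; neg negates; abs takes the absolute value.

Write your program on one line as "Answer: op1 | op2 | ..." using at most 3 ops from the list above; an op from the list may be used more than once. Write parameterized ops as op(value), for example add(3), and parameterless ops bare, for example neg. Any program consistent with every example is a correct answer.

abs | neg | add(5)

Check, running the answer program on each example:
  15 -> 15 -> -15 -> -10
  -15 -> 15 -> -15 -> -10
  10 -> 10 -> -10 -> -5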